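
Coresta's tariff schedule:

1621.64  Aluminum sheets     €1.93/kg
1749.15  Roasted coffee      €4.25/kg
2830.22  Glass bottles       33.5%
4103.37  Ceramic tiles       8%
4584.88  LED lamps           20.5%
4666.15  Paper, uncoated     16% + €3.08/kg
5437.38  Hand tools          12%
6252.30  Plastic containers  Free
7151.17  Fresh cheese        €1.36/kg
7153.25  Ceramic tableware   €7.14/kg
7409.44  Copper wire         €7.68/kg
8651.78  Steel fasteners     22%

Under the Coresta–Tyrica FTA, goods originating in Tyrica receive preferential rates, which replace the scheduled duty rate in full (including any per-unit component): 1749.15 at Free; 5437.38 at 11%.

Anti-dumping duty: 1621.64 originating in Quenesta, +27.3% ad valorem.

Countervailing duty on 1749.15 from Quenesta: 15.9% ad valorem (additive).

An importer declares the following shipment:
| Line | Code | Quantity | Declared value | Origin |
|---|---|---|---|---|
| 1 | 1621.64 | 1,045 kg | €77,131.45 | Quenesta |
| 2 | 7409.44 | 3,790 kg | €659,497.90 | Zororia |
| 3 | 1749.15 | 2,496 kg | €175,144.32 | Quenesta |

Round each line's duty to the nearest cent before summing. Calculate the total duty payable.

Line 1 (1621.64, Quenesta, 1,045 kg, €77,131.45):
Base rate for 1621.64 is €1.93/kg.
Additional duty on 1621.64 from Quenesta: +27.3% ad valorem. Applied ad valorem rate = 27.3%.
Duty = €77,131.45 × 27.3% + 1,045 × €1.93 = €23,073.74.
Line 2 (7409.44, Zororia, 3,790 kg, €659,497.90):
Base rate for 7409.44 is €7.68/kg.
Duty = 3,790 × €7.68 = €29,107.20.
Line 3 (1749.15, Quenesta, 2,496 kg, €175,144.32):
Base rate for 1749.15 is €4.25/kg.
1749.15 has an FTA preferential rate, but origin Quenesta is not Tyrica; base rate stands.
Additional duty on 1749.15 from Quenesta: +15.9% ad valorem. Applied ad valorem rate = 15.9%.
Duty = €175,144.32 × 15.9% + 2,496 × €4.25 = €38,455.95.
Total = €23,073.74 + €29,107.20 + €38,455.95 = €90,636.89.

€90,636.89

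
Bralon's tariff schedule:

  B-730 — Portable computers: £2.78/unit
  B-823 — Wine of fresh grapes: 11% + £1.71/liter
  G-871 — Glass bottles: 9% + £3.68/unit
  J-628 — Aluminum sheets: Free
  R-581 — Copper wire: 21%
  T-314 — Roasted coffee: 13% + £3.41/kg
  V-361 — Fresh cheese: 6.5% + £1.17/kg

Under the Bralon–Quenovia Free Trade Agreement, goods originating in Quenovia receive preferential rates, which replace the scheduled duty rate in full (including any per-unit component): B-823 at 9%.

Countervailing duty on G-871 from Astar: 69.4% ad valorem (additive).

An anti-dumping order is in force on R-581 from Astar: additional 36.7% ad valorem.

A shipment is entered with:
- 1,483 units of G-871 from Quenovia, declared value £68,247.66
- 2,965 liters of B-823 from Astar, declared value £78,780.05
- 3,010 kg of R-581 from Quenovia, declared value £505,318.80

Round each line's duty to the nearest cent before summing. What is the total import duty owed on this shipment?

Line 1 (G-871, Quenovia, 1,483 units, £68,247.66):
Base rate for G-871 is 9% + £3.68/unit.
Origin Quenovia is the FTA partner but G-871 is not on the preference list; base rate stands.
The additional-duty order on G-871 targets Astar, not Quenovia; it does not apply.
Duty = £68,247.66 × 9% + 1,483 × £3.68 = £11,599.73.
Line 2 (B-823, Astar, 2,965 liters, £78,780.05):
Base rate for B-823 is 11% + £1.71/liter.
B-823 has an FTA preferential rate, but origin Astar is not Quenovia; base rate stands.
Duty = £78,780.05 × 11% + 2,965 × £1.71 = £13,735.96.
Line 3 (R-581, Quenovia, 3,010 kg, £505,318.80):
Base rate for R-581 is 21%.
Origin Quenovia is the FTA partner but R-581 is not on the preference list; base rate stands.
The additional-duty order on R-581 targets Astar, not Quenovia; it does not apply.
Duty = £505,318.80 × 21% = £106,116.95.
Total = £11,599.73 + £13,735.96 + £106,116.95 = £131,452.64.

£131,452.64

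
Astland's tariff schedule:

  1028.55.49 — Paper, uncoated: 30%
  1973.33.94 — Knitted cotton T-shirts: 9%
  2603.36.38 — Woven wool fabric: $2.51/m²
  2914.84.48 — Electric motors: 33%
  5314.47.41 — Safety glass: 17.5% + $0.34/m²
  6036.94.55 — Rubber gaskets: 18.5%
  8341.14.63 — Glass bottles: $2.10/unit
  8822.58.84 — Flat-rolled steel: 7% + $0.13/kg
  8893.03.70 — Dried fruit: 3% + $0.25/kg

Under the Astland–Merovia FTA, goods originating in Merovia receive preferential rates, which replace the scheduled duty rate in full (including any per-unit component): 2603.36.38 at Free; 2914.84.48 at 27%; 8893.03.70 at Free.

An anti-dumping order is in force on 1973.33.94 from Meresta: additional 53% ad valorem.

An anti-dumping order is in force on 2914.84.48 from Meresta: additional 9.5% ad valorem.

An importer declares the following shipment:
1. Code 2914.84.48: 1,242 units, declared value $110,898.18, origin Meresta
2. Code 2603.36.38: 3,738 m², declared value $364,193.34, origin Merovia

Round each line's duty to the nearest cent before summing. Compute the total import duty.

$47,131.73

Line 1 (2914.84.48, Meresta, 1,242 units, $110,898.18):
Base rate for 2914.84.48 is 33%.
2914.84.48 has an FTA preferential rate, but origin Meresta is not Merovia; base rate stands.
Additional duty on 2914.84.48 from Meresta: +9.5%. Applied ad valorem rate: 33% + 9.5% = 42.5%.
Duty = $110,898.18 × 42.5% = $47,131.73.
Line 2 (2603.36.38, Merovia, 3,738 m², $364,193.34):
Base rate for 2603.36.38 is $2.51/m².
Origin Merovia qualifies under the Astland–Merovia agreement and 2603.36.38 is covered: preferential rate Free applies instead.
Duty = $364,193.34 × 0% = $0.00.
Total = $47,131.73 + $0.00 = $47,131.73.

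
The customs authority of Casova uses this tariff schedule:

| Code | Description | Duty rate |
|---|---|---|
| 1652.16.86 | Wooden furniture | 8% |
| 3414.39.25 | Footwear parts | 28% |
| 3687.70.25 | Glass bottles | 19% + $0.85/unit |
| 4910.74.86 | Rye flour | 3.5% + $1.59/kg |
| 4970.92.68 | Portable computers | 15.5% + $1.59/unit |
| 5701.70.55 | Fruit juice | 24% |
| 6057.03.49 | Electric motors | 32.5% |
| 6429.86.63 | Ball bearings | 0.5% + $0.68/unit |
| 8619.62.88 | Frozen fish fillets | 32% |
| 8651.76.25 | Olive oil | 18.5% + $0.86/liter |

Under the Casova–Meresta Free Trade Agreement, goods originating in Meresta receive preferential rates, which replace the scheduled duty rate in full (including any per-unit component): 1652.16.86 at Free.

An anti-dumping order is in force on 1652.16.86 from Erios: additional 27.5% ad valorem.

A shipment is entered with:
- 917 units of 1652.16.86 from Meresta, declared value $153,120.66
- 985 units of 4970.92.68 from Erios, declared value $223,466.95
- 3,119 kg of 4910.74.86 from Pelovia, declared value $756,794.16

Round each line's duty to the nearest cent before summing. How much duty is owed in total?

Line 1 (1652.16.86, Meresta, 917 units, $153,120.66):
Base rate for 1652.16.86 is 8%.
Origin Meresta qualifies under the Casova–Meresta agreement and 1652.16.86 is covered: preferential rate Free applies instead.
The additional-duty order on 1652.16.86 targets Erios, not Meresta; it does not apply.
Duty = $153,120.66 × 0% = $0.00.
Line 2 (4970.92.68, Erios, 985 units, $223,466.95):
Base rate for 4970.92.68 is 15.5% + $1.59/unit.
Duty = $223,466.95 × 15.5% + 985 × $1.59 = $36,203.53.
Line 3 (4910.74.86, Pelovia, 3,119 kg, $756,794.16):
Base rate for 4910.74.86 is 3.5% + $1.59/kg.
Duty = $756,794.16 × 3.5% + 3,119 × $1.59 = $31,447.01.
Total = $0.00 + $36,203.53 + $31,447.01 = $67,650.54.

$67,650.54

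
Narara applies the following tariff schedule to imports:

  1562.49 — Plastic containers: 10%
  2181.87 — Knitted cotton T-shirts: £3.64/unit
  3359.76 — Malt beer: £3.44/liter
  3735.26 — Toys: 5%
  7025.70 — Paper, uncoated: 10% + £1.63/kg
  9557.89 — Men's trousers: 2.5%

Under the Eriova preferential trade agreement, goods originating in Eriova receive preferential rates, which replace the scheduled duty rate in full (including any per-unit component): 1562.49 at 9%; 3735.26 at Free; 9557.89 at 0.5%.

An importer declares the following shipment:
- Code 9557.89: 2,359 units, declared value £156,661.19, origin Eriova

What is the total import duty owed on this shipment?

£783.31

Line 1 (9557.89, Eriova, 2,359 units, £156,661.19):
Base rate for 9557.89 is 2.5%.
Origin Eriova qualifies under the Narara–Eriova agreement and 9557.89 is covered: preferential rate 0.5% applies instead.
Duty = £156,661.19 × 0.5% = £783.31.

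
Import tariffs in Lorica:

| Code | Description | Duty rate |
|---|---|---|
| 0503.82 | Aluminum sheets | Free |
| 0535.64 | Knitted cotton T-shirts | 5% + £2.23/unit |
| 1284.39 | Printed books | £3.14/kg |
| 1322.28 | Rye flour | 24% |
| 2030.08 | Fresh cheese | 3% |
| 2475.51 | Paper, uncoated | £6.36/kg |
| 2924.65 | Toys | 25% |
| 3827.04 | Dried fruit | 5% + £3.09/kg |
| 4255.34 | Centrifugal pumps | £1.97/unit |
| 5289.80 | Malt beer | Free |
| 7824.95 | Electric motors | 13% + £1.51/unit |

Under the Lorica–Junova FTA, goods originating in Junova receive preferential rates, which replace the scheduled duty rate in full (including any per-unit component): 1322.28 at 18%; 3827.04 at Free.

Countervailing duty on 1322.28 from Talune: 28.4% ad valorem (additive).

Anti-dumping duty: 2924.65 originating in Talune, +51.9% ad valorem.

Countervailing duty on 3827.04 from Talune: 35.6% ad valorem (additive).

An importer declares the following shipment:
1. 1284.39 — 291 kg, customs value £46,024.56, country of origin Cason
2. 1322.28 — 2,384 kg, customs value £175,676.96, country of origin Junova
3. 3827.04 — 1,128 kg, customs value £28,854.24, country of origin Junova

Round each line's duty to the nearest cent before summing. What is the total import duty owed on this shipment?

£32,535.59

Line 1 (1284.39, Cason, 291 kg, £46,024.56):
Base rate for 1284.39 is £3.14/kg.
Duty = 291 × £3.14 = £913.74.
Line 2 (1322.28, Junova, 2,384 kg, £175,676.96):
Base rate for 1322.28 is 24%.
Origin Junova qualifies under the Lorica–Junova agreement and 1322.28 is covered: preferential rate 18% applies instead.
The additional-duty order on 1322.28 targets Talune, not Junova; it does not apply.
Duty = £175,676.96 × 18% = £31,621.85.
Line 3 (3827.04, Junova, 1,128 kg, £28,854.24):
Base rate for 3827.04 is 5% + £3.09/kg.
Origin Junova qualifies under the Lorica–Junova agreement and 3827.04 is covered: preferential rate Free applies instead.
The additional-duty order on 3827.04 targets Talune, not Junova; it does not apply.
Duty = £28,854.24 × 0% = £0.00.
Total = £913.74 + £31,621.85 + £0.00 = £32,535.59.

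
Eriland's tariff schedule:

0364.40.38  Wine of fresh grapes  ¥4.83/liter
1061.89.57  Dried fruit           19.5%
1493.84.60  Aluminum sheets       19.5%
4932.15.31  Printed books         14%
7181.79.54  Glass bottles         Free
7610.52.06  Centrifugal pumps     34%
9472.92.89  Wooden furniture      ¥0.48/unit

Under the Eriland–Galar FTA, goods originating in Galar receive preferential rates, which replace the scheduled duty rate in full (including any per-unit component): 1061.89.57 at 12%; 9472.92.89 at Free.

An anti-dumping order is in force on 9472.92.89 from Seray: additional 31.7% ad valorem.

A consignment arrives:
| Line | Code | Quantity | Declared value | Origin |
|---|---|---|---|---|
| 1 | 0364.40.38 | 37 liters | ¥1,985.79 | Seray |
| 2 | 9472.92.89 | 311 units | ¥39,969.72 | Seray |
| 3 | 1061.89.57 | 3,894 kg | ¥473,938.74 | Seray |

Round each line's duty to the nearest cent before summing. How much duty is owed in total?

¥105,416.44

Line 1 (0364.40.38, Seray, 37 liters, ¥1,985.79):
Base rate for 0364.40.38 is ¥4.83/liter.
Duty = 37 × ¥4.83 = ¥178.71.
Line 2 (9472.92.89, Seray, 311 units, ¥39,969.72):
Base rate for 9472.92.89 is ¥0.48/unit.
9472.92.89 has an FTA preferential rate, but origin Seray is not Galar; base rate stands.
Additional duty on 9472.92.89 from Seray: +31.7% ad valorem. Applied ad valorem rate = 31.7%.
Duty = ¥39,969.72 × 31.7% + 311 × ¥0.48 = ¥12,819.68.
Line 3 (1061.89.57, Seray, 3,894 kg, ¥473,938.74):
Base rate for 1061.89.57 is 19.5%.
1061.89.57 has an FTA preferential rate, but origin Seray is not Galar; base rate stands.
Duty = ¥473,938.74 × 19.5% = ¥92,418.05.
Total = ¥178.71 + ¥12,819.68 + ¥92,418.05 = ¥105,416.44.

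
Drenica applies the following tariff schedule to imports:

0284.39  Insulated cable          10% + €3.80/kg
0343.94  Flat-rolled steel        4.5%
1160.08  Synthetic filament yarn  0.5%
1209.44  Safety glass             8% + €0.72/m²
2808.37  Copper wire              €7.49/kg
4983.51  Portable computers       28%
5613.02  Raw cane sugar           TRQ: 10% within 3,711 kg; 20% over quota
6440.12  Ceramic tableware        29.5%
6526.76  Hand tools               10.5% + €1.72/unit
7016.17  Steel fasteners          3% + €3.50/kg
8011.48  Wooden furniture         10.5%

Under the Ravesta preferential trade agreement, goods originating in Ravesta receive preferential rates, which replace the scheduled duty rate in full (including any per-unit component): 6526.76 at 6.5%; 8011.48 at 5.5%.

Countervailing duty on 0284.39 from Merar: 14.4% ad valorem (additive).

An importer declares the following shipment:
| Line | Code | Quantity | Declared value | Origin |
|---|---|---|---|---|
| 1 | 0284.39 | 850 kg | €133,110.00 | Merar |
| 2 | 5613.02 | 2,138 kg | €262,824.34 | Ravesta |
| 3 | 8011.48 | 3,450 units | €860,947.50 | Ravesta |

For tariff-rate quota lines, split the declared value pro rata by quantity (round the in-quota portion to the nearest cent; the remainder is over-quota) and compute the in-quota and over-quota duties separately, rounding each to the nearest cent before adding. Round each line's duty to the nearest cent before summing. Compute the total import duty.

Line 1 (0284.39, Merar, 850 kg, €133,110.00):
Base rate for 0284.39 is 10% + €3.80/kg.
Additional duty on 0284.39 from Merar: +14.4%. Applied ad valorem rate: 10% + 14.4% = 24.4%.
Duty = €133,110.00 × 24.4% + 850 × €3.80 = €35,708.84.
Line 2 (5613.02, Ravesta, 2,138 kg, €262,824.34):
Code 5613.02 is under a tariff-rate quota (threshold 3,711 kg). Quantity 2,138 kg is within the quota, so the in-quota rate 10% applies to the full value.
Duty = €262,824.34 × 10% = €26,282.43.
Line 3 (8011.48, Ravesta, 3,450 units, €860,947.50):
Base rate for 8011.48 is 10.5%.
Origin Ravesta qualifies under the Drenica–Ravesta agreement and 8011.48 is covered: preferential rate 5.5% applies instead.
Duty = €860,947.50 × 5.5% = €47,352.11.
Total = €35,708.84 + €26,282.43 + €47,352.11 = €109,343.38.

€109,343.38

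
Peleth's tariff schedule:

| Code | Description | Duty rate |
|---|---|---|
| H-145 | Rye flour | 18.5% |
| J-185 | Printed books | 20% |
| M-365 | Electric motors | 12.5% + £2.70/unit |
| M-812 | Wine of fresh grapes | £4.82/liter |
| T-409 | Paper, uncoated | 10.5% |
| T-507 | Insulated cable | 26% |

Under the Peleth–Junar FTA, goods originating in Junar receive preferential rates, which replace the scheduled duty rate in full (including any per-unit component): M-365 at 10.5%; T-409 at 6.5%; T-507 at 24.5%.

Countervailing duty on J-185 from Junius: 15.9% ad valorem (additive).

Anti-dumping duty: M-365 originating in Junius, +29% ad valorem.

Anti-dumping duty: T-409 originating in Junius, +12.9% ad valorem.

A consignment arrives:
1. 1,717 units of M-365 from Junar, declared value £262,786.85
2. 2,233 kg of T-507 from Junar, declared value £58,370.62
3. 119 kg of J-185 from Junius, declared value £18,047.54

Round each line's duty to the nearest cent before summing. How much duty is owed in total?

£48,372.49

Line 1 (M-365, Junar, 1,717 units, £262,786.85):
Base rate for M-365 is 12.5% + £2.70/unit.
Origin Junar qualifies under the Peleth–Junar agreement and M-365 is covered: preferential rate 10.5% applies instead.
The additional-duty order on M-365 targets Junius, not Junar; it does not apply.
Duty = £262,786.85 × 10.5% = £27,592.62.
Line 2 (T-507, Junar, 2,233 kg, £58,370.62):
Base rate for T-507 is 26%.
Origin Junar qualifies under the Peleth–Junar agreement and T-507 is covered: preferential rate 24.5% applies instead.
Duty = £58,370.62 × 24.5% = £14,300.80.
Line 3 (J-185, Junius, 119 kg, £18,047.54):
Base rate for J-185 is 20%.
Additional duty on J-185 from Junius: +15.9%. Applied ad valorem rate: 20% + 15.9% = 35.9%.
Duty = £18,047.54 × 35.9% = £6,479.07.
Total = £27,592.62 + £14,300.80 + £6,479.07 = £48,372.49.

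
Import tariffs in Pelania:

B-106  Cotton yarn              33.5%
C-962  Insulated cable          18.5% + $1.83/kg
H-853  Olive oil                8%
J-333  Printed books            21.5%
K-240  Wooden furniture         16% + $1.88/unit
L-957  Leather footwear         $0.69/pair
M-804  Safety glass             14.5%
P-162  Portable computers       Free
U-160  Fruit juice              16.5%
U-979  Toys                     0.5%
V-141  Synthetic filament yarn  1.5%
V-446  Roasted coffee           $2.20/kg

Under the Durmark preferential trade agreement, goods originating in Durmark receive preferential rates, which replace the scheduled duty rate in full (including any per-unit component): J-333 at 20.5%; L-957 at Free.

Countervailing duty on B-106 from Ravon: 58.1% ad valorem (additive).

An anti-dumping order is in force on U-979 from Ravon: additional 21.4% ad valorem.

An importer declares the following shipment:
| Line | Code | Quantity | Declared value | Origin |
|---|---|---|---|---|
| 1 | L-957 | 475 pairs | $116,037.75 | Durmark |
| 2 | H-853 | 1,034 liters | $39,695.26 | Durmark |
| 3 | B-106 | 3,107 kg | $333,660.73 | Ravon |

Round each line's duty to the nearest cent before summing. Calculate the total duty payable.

$308,808.85

Line 1 (L-957, Durmark, 475 pairs, $116,037.75):
Base rate for L-957 is $0.69/pair.
Origin Durmark qualifies under the Pelania–Durmark agreement and L-957 is covered: preferential rate Free applies instead.
Duty = $116,037.75 × 0% = $0.00.
Line 2 (H-853, Durmark, 1,034 liters, $39,695.26):
Base rate for H-853 is 8%.
Origin Durmark is the FTA partner but H-853 is not on the preference list; base rate stands.
Duty = $39,695.26 × 8% = $3,175.62.
Line 3 (B-106, Ravon, 3,107 kg, $333,660.73):
Base rate for B-106 is 33.5%.
Additional duty on B-106 from Ravon: +58.1%. Applied ad valorem rate: 33.5% + 58.1% = 91.6%.
Duty = $333,660.73 × 91.6% = $305,633.23.
Total = $0.00 + $3,175.62 + $305,633.23 = $308,808.85.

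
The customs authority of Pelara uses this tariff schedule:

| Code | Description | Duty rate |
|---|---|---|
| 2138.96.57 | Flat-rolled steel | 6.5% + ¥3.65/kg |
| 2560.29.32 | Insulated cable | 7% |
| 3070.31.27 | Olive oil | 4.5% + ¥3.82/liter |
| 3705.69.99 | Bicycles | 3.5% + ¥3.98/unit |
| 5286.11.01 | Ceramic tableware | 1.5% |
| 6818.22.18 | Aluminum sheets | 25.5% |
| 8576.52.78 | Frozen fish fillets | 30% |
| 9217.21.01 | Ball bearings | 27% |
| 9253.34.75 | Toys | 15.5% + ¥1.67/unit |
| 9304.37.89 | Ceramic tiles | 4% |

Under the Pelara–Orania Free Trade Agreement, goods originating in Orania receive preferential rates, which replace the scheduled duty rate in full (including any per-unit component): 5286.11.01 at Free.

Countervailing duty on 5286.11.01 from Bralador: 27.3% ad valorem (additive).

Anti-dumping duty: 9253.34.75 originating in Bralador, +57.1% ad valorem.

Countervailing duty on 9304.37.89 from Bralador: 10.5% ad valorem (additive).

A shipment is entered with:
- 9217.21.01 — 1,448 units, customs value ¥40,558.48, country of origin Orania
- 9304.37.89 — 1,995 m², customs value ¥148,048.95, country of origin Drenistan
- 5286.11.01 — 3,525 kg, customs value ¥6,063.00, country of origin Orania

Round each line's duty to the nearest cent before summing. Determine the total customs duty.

¥16,872.75

Line 1 (9217.21.01, Orania, 1,448 units, ¥40,558.48):
Base rate for 9217.21.01 is 27%.
Origin Orania is the FTA partner but 9217.21.01 is not on the preference list; base rate stands.
Duty = ¥40,558.48 × 27% = ¥10,950.79.
Line 2 (9304.37.89, Drenistan, 1,995 m², ¥148,048.95):
Base rate for 9304.37.89 is 4%.
The additional-duty order on 9304.37.89 targets Bralador, not Drenistan; it does not apply.
Duty = ¥148,048.95 × 4% = ¥5,921.96.
Line 3 (5286.11.01, Orania, 3,525 kg, ¥6,063.00):
Base rate for 5286.11.01 is 1.5%.
Origin Orania qualifies under the Pelara–Orania agreement and 5286.11.01 is covered: preferential rate Free applies instead.
The additional-duty order on 5286.11.01 targets Bralador, not Orania; it does not apply.
Duty = ¥6,063.00 × 0% = ¥0.00.
Total = ¥10,950.79 + ¥5,921.96 + ¥0.00 = ¥16,872.75.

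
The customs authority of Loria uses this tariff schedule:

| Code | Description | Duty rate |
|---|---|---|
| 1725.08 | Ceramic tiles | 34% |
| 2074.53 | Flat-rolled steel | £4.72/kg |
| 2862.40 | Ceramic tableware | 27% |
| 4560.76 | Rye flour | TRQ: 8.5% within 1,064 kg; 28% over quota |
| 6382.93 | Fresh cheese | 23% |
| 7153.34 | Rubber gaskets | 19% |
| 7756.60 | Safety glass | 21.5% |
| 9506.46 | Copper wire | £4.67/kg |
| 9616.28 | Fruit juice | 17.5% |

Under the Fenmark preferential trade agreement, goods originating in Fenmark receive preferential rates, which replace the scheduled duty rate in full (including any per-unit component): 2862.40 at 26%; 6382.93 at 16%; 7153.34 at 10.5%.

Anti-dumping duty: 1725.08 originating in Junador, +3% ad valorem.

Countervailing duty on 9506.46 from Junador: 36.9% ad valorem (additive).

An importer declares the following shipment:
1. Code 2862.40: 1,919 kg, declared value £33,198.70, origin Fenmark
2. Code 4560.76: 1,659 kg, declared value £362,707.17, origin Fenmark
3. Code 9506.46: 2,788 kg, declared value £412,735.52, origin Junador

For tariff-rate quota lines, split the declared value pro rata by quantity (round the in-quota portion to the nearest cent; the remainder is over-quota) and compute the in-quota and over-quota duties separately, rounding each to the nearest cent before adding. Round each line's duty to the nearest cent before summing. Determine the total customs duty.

£230,147.69

Line 1 (2862.40, Fenmark, 1,919 kg, £33,198.70):
Base rate for 2862.40 is 27%.
Origin Fenmark qualifies under the Loria–Fenmark agreement and 2862.40 is covered: preferential rate 26% applies instead.
Duty = £33,198.70 × 26% = £8,631.66.
Line 2 (4560.76, Fenmark, 1,659 kg, £362,707.17):
Code 4560.76 is under a tariff-rate quota (threshold 1,064 kg). In-quota: 1,064 kg at 8.5%; over-quota: 595 kg at 28%.
Pro-rata value split: in-quota = £362,707.17 × 1,064/1,659 = £232,622.32; over-quota = £362,707.17 − £232,622.32 = £130,084.85.
In-quota duty = £232,622.32 × 8.5% = £19,772.90. Over-quota duty = £130,084.85 × 28% = £36,423.76.
Line duty = £19,772.90 + £36,423.76 = £56,196.66.
Line 3 (9506.46, Junador, 2,788 kg, £412,735.52):
Base rate for 9506.46 is £4.67/kg.
Additional duty on 9506.46 from Junador: +36.9% ad valorem. Applied ad valorem rate = 36.9%.
Duty = £412,735.52 × 36.9% + 2,788 × £4.67 = £165,319.37.
Total = £8,631.66 + £56,196.66 + £165,319.37 = £230,147.69.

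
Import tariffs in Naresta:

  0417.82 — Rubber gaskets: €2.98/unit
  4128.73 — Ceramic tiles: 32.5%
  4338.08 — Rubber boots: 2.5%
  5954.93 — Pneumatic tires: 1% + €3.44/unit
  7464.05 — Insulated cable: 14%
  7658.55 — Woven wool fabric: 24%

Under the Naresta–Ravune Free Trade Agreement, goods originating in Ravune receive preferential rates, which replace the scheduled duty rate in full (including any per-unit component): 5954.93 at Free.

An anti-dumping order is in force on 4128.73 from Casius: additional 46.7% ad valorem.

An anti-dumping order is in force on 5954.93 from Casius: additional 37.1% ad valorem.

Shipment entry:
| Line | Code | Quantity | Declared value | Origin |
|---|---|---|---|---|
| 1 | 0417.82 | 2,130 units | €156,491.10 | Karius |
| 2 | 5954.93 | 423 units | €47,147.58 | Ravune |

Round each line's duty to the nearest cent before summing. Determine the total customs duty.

€6,347.40

Line 1 (0417.82, Karius, 2,130 units, €156,491.10):
Base rate for 0417.82 is €2.98/unit.
Duty = 2,130 × €2.98 = €6,347.40.
Line 2 (5954.93, Ravune, 423 units, €47,147.58):
Base rate for 5954.93 is 1% + €3.44/unit.
Origin Ravune qualifies under the Naresta–Ravune agreement and 5954.93 is covered: preferential rate Free applies instead.
The additional-duty order on 5954.93 targets Casius, not Ravune; it does not apply.
Duty = €47,147.58 × 0% = €0.00.
Total = €6,347.40 + €0.00 = €6,347.40.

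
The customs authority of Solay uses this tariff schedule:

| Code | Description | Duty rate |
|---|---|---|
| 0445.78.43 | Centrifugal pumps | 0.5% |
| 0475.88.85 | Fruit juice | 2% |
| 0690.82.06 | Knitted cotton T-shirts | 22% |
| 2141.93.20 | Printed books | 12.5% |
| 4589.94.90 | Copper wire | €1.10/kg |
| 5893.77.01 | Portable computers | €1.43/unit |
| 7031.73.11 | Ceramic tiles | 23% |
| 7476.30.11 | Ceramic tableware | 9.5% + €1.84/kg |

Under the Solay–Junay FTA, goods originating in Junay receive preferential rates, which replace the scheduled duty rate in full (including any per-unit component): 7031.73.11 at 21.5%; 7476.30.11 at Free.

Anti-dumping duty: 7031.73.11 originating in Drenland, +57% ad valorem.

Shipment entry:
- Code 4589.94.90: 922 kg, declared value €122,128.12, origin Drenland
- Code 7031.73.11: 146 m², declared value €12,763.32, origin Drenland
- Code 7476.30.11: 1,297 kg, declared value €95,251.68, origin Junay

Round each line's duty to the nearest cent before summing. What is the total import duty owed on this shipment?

€11,224.86

Line 1 (4589.94.90, Drenland, 922 kg, €122,128.12):
Base rate for 4589.94.90 is €1.10/kg.
Duty = 922 × €1.10 = €1,014.20.
Line 2 (7031.73.11, Drenland, 146 m², €12,763.32):
Base rate for 7031.73.11 is 23%.
7031.73.11 has an FTA preferential rate, but origin Drenland is not Junay; base rate stands.
Additional duty on 7031.73.11 from Drenland: +57%. Applied ad valorem rate: 23% + 57% = 80%.
Duty = €12,763.32 × 80% = €10,210.66.
Line 3 (7476.30.11, Junay, 1,297 kg, €95,251.68):
Base rate for 7476.30.11 is 9.5% + €1.84/kg.
Origin Junay qualifies under the Solay–Junay agreement and 7476.30.11 is covered: preferential rate Free applies instead.
Duty = €95,251.68 × 0% = €0.00.
Total = €1,014.20 + €10,210.66 + €0.00 = €11,224.86.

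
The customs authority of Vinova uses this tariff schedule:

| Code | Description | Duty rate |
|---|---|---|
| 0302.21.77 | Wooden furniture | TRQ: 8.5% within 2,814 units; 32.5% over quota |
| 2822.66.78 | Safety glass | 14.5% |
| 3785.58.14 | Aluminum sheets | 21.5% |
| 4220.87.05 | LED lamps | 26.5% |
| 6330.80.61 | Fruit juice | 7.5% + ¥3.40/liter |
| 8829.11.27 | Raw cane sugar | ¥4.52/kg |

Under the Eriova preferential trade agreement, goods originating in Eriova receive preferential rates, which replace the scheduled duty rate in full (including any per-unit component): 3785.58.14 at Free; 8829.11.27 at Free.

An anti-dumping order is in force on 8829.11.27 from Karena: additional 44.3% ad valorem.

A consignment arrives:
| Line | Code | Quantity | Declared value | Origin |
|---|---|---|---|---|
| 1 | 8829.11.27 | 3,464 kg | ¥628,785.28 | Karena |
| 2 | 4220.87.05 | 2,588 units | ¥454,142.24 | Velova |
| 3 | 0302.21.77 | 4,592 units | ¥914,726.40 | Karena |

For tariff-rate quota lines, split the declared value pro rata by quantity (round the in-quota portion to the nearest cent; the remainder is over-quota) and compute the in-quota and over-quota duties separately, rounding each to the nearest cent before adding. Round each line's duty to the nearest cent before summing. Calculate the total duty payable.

Line 1 (8829.11.27, Karena, 3,464 kg, ¥628,785.28):
Base rate for 8829.11.27 is ¥4.52/kg.
8829.11.27 has an FTA preferential rate, but origin Karena is not Eriova; base rate stands.
Additional duty on 8829.11.27 from Karena: +44.3% ad valorem. Applied ad valorem rate = 44.3%.
Duty = ¥628,785.28 × 44.3% + 3,464 × ¥4.52 = ¥294,209.16.
Line 2 (4220.87.05, Velova, 2,588 units, ¥454,142.24):
Base rate for 4220.87.05 is 26.5%.
Duty = ¥454,142.24 × 26.5% = ¥120,347.69.
Line 3 (0302.21.77, Karena, 4,592 units, ¥914,726.40):
Code 0302.21.77 is under a tariff-rate quota (threshold 2,814 units). In-quota: 2,814 units at 8.5%; over-quota: 1,778 units at 32.5%.
Pro-rata value split: in-quota = ¥914,726.40 × 2,814/4,592 = ¥560,548.80; over-quota = ¥914,726.40 − ¥560,548.80 = ¥354,177.60.
In-quota duty = ¥560,548.80 × 8.5% = ¥47,646.65. Over-quota duty = ¥354,177.60 × 32.5% = ¥115,107.72.
Line duty = ¥47,646.65 + ¥115,107.72 = ¥162,754.37.
Total = ¥294,209.16 + ¥120,347.69 + ¥162,754.37 = ¥577,311.22.

¥577,311.22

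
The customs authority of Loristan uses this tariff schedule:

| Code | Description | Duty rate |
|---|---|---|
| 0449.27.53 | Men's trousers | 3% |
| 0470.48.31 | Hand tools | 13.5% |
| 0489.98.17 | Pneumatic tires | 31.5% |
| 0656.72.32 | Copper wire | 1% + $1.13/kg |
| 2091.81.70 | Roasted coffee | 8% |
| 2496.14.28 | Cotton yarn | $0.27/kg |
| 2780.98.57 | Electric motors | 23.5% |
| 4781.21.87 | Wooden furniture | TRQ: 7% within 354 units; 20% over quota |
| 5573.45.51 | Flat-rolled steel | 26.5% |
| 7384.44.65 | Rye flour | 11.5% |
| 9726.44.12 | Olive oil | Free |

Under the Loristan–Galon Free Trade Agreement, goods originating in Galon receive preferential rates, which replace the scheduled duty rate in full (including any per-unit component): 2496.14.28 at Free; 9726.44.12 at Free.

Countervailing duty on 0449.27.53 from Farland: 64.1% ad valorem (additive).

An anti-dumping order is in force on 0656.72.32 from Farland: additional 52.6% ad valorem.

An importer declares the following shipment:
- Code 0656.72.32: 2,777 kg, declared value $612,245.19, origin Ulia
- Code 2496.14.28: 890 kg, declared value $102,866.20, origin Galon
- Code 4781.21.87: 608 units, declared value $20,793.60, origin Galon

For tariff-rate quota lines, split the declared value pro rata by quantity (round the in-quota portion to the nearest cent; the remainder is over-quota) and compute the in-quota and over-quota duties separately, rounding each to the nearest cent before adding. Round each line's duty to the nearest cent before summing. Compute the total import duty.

Line 1 (0656.72.32, Ulia, 2,777 kg, $612,245.19):
Base rate for 0656.72.32 is 1% + $1.13/kg.
The additional-duty order on 0656.72.32 targets Farland, not Ulia; it does not apply.
Duty = $612,245.19 × 1% + 2,777 × $1.13 = $9,260.46.
Line 2 (2496.14.28, Galon, 890 kg, $102,866.20):
Base rate for 2496.14.28 is $0.27/kg.
Origin Galon qualifies under the Loristan–Galon agreement and 2496.14.28 is covered: preferential rate Free applies instead.
Duty = $102,866.20 × 0% = $0.00.
Line 3 (4781.21.87, Galon, 608 units, $20,793.60):
Code 4781.21.87 is under a tariff-rate quota (threshold 354 units). In-quota: 354 units at 7%; over-quota: 254 units at 20%.
Pro-rata value split: in-quota = $20,793.60 × 354/608 = $12,106.80; over-quota = $20,793.60 − $12,106.80 = $8,686.80.
In-quota duty = $12,106.80 × 7% = $847.48. Over-quota duty = $8,686.80 × 20% = $1,737.36.
Line duty = $847.48 + $1,737.36 = $2,584.84.
Total = $9,260.46 + $0.00 + $2,584.84 = $11,845.30.

$11,845.30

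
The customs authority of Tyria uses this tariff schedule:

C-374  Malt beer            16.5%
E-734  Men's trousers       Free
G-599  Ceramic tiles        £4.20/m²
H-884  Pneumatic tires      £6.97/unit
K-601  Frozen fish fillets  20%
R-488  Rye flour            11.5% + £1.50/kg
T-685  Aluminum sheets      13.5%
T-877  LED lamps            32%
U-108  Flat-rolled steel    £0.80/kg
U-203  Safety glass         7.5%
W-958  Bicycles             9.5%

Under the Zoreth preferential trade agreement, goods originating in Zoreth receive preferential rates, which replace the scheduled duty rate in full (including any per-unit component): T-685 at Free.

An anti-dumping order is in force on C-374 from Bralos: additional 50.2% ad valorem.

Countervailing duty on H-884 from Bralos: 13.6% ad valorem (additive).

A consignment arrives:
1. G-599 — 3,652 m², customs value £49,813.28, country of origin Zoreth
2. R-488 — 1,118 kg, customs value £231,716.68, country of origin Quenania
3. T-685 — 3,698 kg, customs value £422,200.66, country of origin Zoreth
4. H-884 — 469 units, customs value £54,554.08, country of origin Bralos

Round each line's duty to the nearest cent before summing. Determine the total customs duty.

Line 1 (G-599, Zoreth, 3,652 m², £49,813.28):
Base rate for G-599 is £4.20/m².
Origin Zoreth is the FTA partner but G-599 is not on the preference list; base rate stands.
Duty = 3,652 × £4.20 = £15,338.40.
Line 2 (R-488, Quenania, 1,118 kg, £231,716.68):
Base rate for R-488 is 11.5% + £1.50/kg.
Duty = £231,716.68 × 11.5% + 1,118 × £1.50 = £28,324.42.
Line 3 (T-685, Zoreth, 3,698 kg, £422,200.66):
Base rate for T-685 is 13.5%.
Origin Zoreth qualifies under the Tyria–Zoreth agreement and T-685 is covered: preferential rate Free applies instead.
Duty = £422,200.66 × 0% = £0.00.
Line 4 (H-884, Bralos, 469 units, £54,554.08):
Base rate for H-884 is £6.97/unit.
Additional duty on H-884 from Bralos: +13.6% ad valorem. Applied ad valorem rate = 13.6%.
Duty = £54,554.08 × 13.6% + 469 × £6.97 = £10,688.28.
Total = £15,338.40 + £28,324.42 + £0.00 + £10,688.28 = £54,351.10.

£54,351.10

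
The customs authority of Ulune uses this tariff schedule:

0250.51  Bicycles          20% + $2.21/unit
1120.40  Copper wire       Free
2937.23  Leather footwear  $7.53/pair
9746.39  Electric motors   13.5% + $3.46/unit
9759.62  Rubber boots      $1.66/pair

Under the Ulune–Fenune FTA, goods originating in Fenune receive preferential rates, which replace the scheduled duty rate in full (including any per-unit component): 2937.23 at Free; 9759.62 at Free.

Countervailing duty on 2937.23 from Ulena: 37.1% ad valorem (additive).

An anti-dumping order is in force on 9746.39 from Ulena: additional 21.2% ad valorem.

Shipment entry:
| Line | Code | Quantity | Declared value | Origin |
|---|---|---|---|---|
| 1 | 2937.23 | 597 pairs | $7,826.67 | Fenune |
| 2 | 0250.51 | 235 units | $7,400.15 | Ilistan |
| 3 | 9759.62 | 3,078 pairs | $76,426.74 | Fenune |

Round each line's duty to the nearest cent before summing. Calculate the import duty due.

Line 1 (2937.23, Fenune, 597 pairs, $7,826.67):
Base rate for 2937.23 is $7.53/pair.
Origin Fenune qualifies under the Ulune–Fenune agreement and 2937.23 is covered: preferential rate Free applies instead.
The additional-duty order on 2937.23 targets Ulena, not Fenune; it does not apply.
Duty = $7,826.67 × 0% = $0.00.
Line 2 (0250.51, Ilistan, 235 units, $7,400.15):
Base rate for 0250.51 is 20% + $2.21/unit.
Duty = $7,400.15 × 20% + 235 × $2.21 = $1,999.38.
Line 3 (9759.62, Fenune, 3,078 pairs, $76,426.74):
Base rate for 9759.62 is $1.66/pair.
Origin Fenune qualifies under the Ulune–Fenune agreement and 9759.62 is covered: preferential rate Free applies instead.
Duty = $76,426.74 × 0% = $0.00.
Total = $0.00 + $1,999.38 + $0.00 = $1,999.38.

$1,999.38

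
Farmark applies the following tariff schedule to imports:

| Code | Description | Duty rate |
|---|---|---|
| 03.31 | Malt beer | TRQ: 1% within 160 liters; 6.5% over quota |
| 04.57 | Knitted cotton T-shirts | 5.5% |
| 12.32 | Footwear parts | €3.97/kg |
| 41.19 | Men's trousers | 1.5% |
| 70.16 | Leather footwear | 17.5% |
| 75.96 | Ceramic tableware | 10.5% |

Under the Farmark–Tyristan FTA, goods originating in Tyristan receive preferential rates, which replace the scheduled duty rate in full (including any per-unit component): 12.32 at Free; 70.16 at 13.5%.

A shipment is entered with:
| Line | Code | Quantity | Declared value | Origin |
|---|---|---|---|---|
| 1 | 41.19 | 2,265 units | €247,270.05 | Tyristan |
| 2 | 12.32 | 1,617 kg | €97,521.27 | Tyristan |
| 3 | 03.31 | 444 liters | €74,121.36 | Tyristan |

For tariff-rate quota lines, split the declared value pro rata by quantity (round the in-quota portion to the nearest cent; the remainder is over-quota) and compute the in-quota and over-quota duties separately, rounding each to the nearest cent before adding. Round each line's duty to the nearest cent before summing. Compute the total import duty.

Line 1 (41.19, Tyristan, 2,265 units, €247,270.05):
Base rate for 41.19 is 1.5%.
Origin Tyristan is the FTA partner but 41.19 is not on the preference list; base rate stands.
Duty = €247,270.05 × 1.5% = €3,709.05.
Line 2 (12.32, Tyristan, 1,617 kg, €97,521.27):
Base rate for 12.32 is €3.97/kg.
Origin Tyristan qualifies under the Farmark–Tyristan agreement and 12.32 is covered: preferential rate Free applies instead.
Duty = €97,521.27 × 0% = €0.00.
Line 3 (03.31, Tyristan, 444 liters, €74,121.36):
Code 03.31 is under a tariff-rate quota (threshold 160 liters). In-quota: 160 liters at 1%; over-quota: 284 liters at 6.5%.
Pro-rata value split: in-quota = €74,121.36 × 160/444 = €26,710.40; over-quota = €74,121.36 − €26,710.40 = €47,410.96.
In-quota duty = €26,710.40 × 1% = €267.10. Over-quota duty = €47,410.96 × 6.5% = €3,081.71.
Line duty = €267.10 + €3,081.71 = €3,348.81.
Total = €3,709.05 + €0.00 + €3,348.81 = €7,057.86.

€7,057.86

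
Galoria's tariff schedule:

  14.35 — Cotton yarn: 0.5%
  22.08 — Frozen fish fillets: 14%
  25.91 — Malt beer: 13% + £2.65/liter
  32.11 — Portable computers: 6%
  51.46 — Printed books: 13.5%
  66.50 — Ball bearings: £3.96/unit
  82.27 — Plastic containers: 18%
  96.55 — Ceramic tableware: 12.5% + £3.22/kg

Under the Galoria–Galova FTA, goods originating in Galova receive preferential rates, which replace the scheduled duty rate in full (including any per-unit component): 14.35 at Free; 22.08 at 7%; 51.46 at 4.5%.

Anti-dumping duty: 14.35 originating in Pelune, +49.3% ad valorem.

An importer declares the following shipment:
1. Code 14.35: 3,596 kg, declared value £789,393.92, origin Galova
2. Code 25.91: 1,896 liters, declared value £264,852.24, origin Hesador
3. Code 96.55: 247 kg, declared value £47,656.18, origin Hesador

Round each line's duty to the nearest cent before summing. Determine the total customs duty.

Line 1 (14.35, Galova, 3,596 kg, £789,393.92):
Base rate for 14.35 is 0.5%.
Origin Galova qualifies under the Galoria–Galova agreement and 14.35 is covered: preferential rate Free applies instead.
The additional-duty order on 14.35 targets Pelune, not Galova; it does not apply.
Duty = £789,393.92 × 0% = £0.00.
Line 2 (25.91, Hesador, 1,896 liters, £264,852.24):
Base rate for 25.91 is 13% + £2.65/liter.
Duty = £264,852.24 × 13% + 1,896 × £2.65 = £39,455.19.
Line 3 (96.55, Hesador, 247 kg, £47,656.18):
Base rate for 96.55 is 12.5% + £3.22/kg.
Duty = £47,656.18 × 12.5% + 247 × £3.22 = £6,752.36.
Total = £0.00 + £39,455.19 + £6,752.36 = £46,207.55.

£46,207.55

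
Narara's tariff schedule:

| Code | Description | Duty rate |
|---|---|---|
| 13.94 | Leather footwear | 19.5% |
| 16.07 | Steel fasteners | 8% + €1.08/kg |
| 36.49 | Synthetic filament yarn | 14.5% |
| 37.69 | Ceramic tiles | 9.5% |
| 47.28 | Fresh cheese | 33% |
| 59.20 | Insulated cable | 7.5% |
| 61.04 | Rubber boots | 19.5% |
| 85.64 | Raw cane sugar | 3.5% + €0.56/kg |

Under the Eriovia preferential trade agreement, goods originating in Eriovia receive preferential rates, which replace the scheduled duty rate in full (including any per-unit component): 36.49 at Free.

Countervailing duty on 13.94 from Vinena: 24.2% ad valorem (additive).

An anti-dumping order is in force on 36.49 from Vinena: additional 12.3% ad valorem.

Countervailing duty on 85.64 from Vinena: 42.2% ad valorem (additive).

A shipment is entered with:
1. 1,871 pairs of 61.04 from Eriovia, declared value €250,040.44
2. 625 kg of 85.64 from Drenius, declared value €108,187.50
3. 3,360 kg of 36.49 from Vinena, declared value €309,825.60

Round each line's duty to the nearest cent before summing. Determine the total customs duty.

Line 1 (61.04, Eriovia, 1,871 pairs, €250,040.44):
Base rate for 61.04 is 19.5%.
Origin Eriovia is the FTA partner but 61.04 is not on the preference list; base rate stands.
Duty = €250,040.44 × 19.5% = €48,757.89.
Line 2 (85.64, Drenius, 625 kg, €108,187.50):
Base rate for 85.64 is 3.5% + €0.56/kg.
The additional-duty order on 85.64 targets Vinena, not Drenius; it does not apply.
Duty = €108,187.50 × 3.5% + 625 × €0.56 = €4,136.56.
Line 3 (36.49, Vinena, 3,360 kg, €309,825.60):
Base rate for 36.49 is 14.5%.
36.49 has an FTA preferential rate, but origin Vinena is not Eriovia; base rate stands.
Additional duty on 36.49 from Vinena: +12.3%. Applied ad valorem rate: 14.5% + 12.3% = 26.8%.
Duty = €309,825.60 × 26.8% = €83,033.26.
Total = €48,757.89 + €4,136.56 + €83,033.26 = €135,927.71.

€135,927.71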